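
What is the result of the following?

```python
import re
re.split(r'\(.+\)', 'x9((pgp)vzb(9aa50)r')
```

`split` removes every match and returns the 2 fragments in between.

['x9', 'r']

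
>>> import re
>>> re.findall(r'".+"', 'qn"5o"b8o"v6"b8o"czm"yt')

Since nothing is captured, `findall` lists the 1 matched substring directly.

['"5o"b8o"v6"b8o"czm"']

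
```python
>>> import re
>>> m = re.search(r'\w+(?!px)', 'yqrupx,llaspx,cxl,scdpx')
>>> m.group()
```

The negative lookaround is zero-width — it rules out positions where the adjacent text would match, without consuming anything.
`search` walks the string left to right and returns the first match it finds.
The match spans [0:6] → 'yqrupx'.

'yqrupx'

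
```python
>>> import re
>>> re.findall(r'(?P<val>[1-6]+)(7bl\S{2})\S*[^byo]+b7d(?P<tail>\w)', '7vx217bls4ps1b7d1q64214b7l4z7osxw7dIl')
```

This matches one or more of a character in [1-6] (captured as 'val'); then the literal '7bl', then exactly 2 of a non-whitespace character (captured); then zero or more of a non-whitespace character, then one or more of any character except [byo], then the literal 'b7d'; then a word character (captured as 'tail').
3 groups means the one result is a tuple of 3 captured strings — 1 here.

[('21', '7bls4', '1')]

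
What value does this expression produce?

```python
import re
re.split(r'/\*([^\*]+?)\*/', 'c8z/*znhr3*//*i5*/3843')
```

`re.split` interleaves the captured-group text with the surrounding fragments.

['c8z', 'znhr3', '', 'i5', '3843']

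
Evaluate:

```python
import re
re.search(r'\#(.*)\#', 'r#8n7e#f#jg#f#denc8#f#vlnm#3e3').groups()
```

('8n7e#f#jg#f#denc8#f#vlnm',)

The match spans [1:27] → '#8n7e#f#jg#f#denc8#f#vlnm#'.
Captured: group 1 = '8n7e#f#jg#f#denc8#f#vlnm'.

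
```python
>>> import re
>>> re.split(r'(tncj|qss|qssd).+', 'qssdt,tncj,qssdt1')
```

`|` is ordered: at each position the engine commits to the first alternative that works.
Because the pattern has a capturing group, `split` also inserts each captured text between the pieces.

['', 'qss', '']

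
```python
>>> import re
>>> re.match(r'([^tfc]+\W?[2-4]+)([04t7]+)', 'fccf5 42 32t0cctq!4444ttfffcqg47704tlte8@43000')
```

None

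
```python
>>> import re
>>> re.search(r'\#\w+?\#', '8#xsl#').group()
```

Unlike `match`, `search` isn't anchored — it looks for the pattern anywhere in the string.
The match spans [1:6] → '#xsl#'.

'#xsl#'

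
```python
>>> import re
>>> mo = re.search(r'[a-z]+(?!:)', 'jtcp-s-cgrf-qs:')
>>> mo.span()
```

Because the assertion is negative and zero-width, positions next to the forbidden text are skipped.
Unlike `match`, `search` isn't anchored — it looks for the pattern anywhere in the string.
The match spans [0:4] → 'jtcp'.

(0, 4)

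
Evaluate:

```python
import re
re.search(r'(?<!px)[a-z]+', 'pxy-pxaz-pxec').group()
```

'pxy'

`(?!…)`/`(?<!…)` only lets a position through if the neighbouring text does NOT match; no characters are consumed.
The match spans [0:3] → 'pxy'.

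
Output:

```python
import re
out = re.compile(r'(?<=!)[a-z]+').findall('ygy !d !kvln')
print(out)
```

The `(?=…)`/`(?<=…)` assertion just peeks at neighbouring text; it doesn't advance the match position.
Matches: at [5:6] → 'd'; at [8:12] → 'kvln'.
`findall` yields the raw match text (2 of them) because the pattern has no groups.

['d', 'kvln']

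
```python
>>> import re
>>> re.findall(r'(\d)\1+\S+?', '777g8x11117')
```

['7', '1']

The backreference `\1` re-matches whatever the first group consumed, character for character.
One capturing group, so `findall` returns just the captured substring from each match — 2 in all.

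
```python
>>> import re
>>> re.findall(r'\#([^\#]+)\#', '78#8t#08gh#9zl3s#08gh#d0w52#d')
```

['8t', '9zl3s', 'd0w52']

Because there's exactly one group, `findall` drops the full match and keeps group 1 from each hit.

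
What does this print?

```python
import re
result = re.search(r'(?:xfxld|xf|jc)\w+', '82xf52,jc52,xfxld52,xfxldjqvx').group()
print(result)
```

Unlike `match`, `search` isn't anchored — it looks for the pattern anywhere in the string.
The match spans [2:6] → 'xf52'.

xf52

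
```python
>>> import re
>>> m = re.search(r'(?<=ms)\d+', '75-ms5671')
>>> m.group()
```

The positive lookaround only admits positions where the adjacent text matches; those characters stay outside the span.
The match spans [5:9] → '5671'.

'5671'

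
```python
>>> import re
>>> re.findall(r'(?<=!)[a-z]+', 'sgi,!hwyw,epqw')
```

Lookahead/lookbehind check context without consuming it, so the matched span excludes the asserted characters.
Scanning left to right: at [5:9] → 'hwyw'.
`findall` yields the raw match text (1 of them) because the pattern has no groups.

['hwyw']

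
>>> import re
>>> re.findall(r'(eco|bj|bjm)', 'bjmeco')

['bj', 'eco']

Alternation tries branches left to right and keeps the first one that lets the overall match succeed at that position.
Scanning left to right: at [0:2] match 'bj', group 1 = 'bj'; at [3:6] match 'eco', group 1 = 'eco'.
`findall` collects group 1 from each match (2 total).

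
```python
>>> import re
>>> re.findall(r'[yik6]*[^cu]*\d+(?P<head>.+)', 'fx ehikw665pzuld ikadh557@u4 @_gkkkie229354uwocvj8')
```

One capturing group, so `findall` returns just the captured substring from the one match — 1 in all.

['pzuld ikadh557@u4 @_gkkkie229354uwocvj8']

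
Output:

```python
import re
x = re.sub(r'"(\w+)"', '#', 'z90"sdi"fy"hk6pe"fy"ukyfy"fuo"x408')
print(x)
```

z90#fy#fy#fuo"x408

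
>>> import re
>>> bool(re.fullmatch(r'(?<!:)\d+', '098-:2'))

False

`re.fullmatch` requires the pattern to consume the entire string.
Here the string isn't matched end-to-end, so the call returns None, and `bool(None)` is False.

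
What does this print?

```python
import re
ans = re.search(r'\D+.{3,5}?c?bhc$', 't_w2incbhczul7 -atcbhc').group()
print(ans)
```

incbhczul7 -atcbhc

The match spans [4:22] → 'incbhczul7 -atcbhc'.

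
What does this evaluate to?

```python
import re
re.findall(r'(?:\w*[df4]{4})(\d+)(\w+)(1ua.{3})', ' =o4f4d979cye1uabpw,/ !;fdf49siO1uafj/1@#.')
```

The pattern matches zero or more of a word character, then exactly 4 of one of [df4] (non-capturing group); then one or more of a digit (captured); then one or more of a word character (captured); then the literal '1u', then a literal 'a', then exactly 3 of any character (captured).
Scanning left to right: at [2:19] match 'o4f4d979cye1uabpw', groups = ('979', 'cye', '1uabpw'); at [24:38] match 'fdf49siO1uafj/', groups = ('9', 'siO', '1uafj/').
With 3 capturing groups, `findall` returns a 3-tuple per match.

[('979', 'cye', '1uabpw'), ('9', 'siO', '1uafj/')]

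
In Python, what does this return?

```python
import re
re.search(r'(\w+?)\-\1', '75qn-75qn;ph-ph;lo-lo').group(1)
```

'75qn'

The backreference `\1` re-matches whatever the first group consumed, character for character.
`re.search` scans for the first position where the pattern succeeds.
The match spans [0:9] → '75qn-75qn'.
Captured: group 1 = '75qn'.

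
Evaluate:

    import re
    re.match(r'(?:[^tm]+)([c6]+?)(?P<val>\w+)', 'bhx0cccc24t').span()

(0, 11)

`match` is anchored at position 0; if the pattern doesn't fit there, it returns None.
The match spans [0:11] → 'bhx0cccc24t'.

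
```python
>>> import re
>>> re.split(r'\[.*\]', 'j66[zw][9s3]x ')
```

Matches to split on: at [3:12] → '[zw][9s3]'.
The string is cut at each match, leaving 2 pieces.

['j66', 'x ']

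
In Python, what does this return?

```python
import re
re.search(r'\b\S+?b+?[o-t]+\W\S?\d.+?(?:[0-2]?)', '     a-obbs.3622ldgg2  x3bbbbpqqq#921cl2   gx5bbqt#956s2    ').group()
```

This matches a word boundary (`\b`, zero-width); then one or more of a non-whitespace character (lazy); then one or more of a literal 'b' (lazy); then one or more of a character in [o-t]; then a non-word character, then optionally a non-whitespace character, then a digit; then one or more of any character (lazy); then optionally a character in [0-2] (non-capturing group).
With the lazy modifier that quantifier settles for the fewest repetitions that let the rest of the pattern succeed (the atoms after it are unaffected and can still be greedy).
`re.search` scans for the first position where the pattern succeeds.
The match spans [5:16] → 'a-obbs.3622'.

'a-obbs.3622'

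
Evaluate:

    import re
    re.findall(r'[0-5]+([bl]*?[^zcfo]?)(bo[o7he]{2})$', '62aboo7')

[('a', 'boo7')]

This matches one or more of a character in [0-5]; then zero or more of one of [bl] (lazy), then optionally any character except [zcfo] (captured); then the literal 'bo', then exactly 2 of one of [o7he] (captured); then anchored at the end.
2 groups means the one result is a tuple of 2 captured strings — 1 here.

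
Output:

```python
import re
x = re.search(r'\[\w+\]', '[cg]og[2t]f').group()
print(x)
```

`re.search` tries every starting position until one works.
The match spans [0:4] → '[cg]'.

[cg]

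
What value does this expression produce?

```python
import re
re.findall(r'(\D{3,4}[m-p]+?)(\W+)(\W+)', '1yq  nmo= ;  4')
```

[('yq  nmo', '= ; ', ' ')]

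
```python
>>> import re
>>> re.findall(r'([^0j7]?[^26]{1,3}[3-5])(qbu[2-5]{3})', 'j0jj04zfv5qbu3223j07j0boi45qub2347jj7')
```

This matches optionally any character except [0j7], then 1 to 3 of any character except [26], then a character in [3-5] (captured); then the literal 'q', then the literal 'bu', then exactly 3 of a character in [2-5] (captured).
`findall` packs the 2 group values into a tuple for every match.

[('4zfv5', 'qbu322')]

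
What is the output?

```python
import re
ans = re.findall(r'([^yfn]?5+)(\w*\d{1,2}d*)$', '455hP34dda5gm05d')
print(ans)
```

[('455', 'hP34dda5gm05d')]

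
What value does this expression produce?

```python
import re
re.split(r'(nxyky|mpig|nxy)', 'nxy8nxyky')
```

`|` is ordered: at each position the engine commits to the first alternative that works.
The group in the pattern means `split` returns the separators' captures alongside the pieces.

['', 'nxy', '8', 'nxyky', '']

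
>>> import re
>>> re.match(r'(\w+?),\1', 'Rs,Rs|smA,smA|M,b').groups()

('Rs',)

`\1` has to match the exact text group 1 already captured.
With `match`, the pattern is implicitly anchored at the beginning.
The match spans [0:5] → 'Rs,Rs'.
Captured: group 1 = 'Rs'.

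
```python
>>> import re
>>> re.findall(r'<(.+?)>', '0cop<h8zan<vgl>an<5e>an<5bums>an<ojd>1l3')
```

Walking the string: at [4:15] match '<h8zan<vgl>', group 1 = 'h8zan<vgl'; at [17:21] match '<5e>', group 1 = '5e'; at [23:30] match '<5bums>', group 1 = '5bums'; at [32:37] match '<ojd>', group 1 = 'ojd'.
`findall` collects group 1 from each match (4 total).

['h8zan<vgl', '5e', '5bums', 'ojd']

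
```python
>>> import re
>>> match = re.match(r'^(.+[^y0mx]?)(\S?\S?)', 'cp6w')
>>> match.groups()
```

Pattern: anchored at the start of the string; then one or more of any character, then optionally any character except [y0mx] (captured); then optionally a non-whitespace character, then optionally a non-whitespace character (captured).
`match` is anchored at position 0; if the pattern doesn't fit there, it returns None.
The match spans [0:4] → 'cp6w'.
Captured: group 1 = 'cp6w', group 2 = ''.

('cp6w', '')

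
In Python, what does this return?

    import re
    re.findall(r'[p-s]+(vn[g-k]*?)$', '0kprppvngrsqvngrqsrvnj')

['vnj']

This matches one or more of a character in [p-s]; then the literal 'vn', then zero or more of a character in [g-k] (lazy) (captured); then anchored at the end.
One capturing group, so `findall` returns just the captured substring from the one match — 1 in all.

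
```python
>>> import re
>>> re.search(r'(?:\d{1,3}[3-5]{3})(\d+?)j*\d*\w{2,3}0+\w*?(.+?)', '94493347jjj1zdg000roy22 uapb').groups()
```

('7', 'r')

The pattern matches 1 to 3 of a digit, then exactly 3 of a character in [3-5] (non-capturing group); then one or more of a digit (lazy) (captured); then zero or more of a literal 'j', then zero or more of a digit, then 2 to 3 of a word character; then one or more of a literal '0', then zero or more of a word character (lazy); then one or more of any character (lazy) (captured).
Because the quantifier is non-greedy, it stops expanding at the earliest point where the rest of the pattern can succeed.
Unlike `match`, `search` isn't anchored — it looks for the pattern anywhere in the string.
The match spans [1:19] → '4493347jjj1zdg000r'.
Captured: group 1 = '7', group 2 = 'r'.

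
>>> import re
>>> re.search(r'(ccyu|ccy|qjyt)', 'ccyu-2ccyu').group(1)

The match spans [0:4] → 'ccyu'.
Captured: group 1 = 'ccyu'.

'ccyu'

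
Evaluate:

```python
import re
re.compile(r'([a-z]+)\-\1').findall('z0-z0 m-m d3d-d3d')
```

A backreference is literal: `\1` must see the identical characters the first group matched.
Matches: at [6:9] match 'm-m', group 1 = 'm'; at [12:15] match 'd-d', group 1 = 'd'.
Because there's exactly one group, `findall` drops the full match and keeps group 1 from each hit.

['m', 'd']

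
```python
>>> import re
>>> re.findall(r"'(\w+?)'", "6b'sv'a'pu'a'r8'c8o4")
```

['sv', 'pu', 'r8']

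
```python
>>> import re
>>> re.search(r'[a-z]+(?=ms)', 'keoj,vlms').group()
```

Lookahead/lookbehind check context without consuming it, so the matched span excludes the asserted characters.
The match spans [5:7] → 'vl'.

'vl'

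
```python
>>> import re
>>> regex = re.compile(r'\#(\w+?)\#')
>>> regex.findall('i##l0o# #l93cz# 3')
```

['l0o', 'l93cz']

Because there's exactly one group, `findall` drops the full match and keeps group 1 from each hit.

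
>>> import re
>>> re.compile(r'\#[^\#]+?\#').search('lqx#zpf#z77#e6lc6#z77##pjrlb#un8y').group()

`re.search` tries every starting position until one works.
The match spans [3:8] → '#zpf#'.

'#zpf#'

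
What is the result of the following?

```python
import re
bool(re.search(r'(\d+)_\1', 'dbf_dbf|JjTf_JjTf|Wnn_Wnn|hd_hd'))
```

False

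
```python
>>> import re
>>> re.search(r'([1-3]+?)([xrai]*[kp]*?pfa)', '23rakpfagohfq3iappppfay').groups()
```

('23', 'rakpfa')

The match spans [0:8] → '23rakpfa'.
Captured: group 1 = '23', group 2 = 'rakpfa'.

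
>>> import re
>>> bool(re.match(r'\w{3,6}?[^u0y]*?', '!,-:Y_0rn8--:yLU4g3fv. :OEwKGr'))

Pattern: 3 to 6 of a word character (lazy); then zero or more of any character except [u0y] (lazy).
`match` is anchored at position 0; if the pattern doesn't fit there, it returns None.
Here position 0 doesn't satisfy it, so the call returns None, and `bool(None)` is False.

False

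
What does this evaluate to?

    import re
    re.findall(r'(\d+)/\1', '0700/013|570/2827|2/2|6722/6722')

After group 1 captures some text, `\1` only succeeds where that same text appears again.
Scanning left to right: at [3:6] match '0/0', group 1 = '0'; at [18:21] match '2/2', group 1 = '2'; at [22:31] match '6722/6722', group 1 = '6722'.
One capturing group, so `findall` returns just the captured substring from each match — 3 in all.

['0', '2', '6722']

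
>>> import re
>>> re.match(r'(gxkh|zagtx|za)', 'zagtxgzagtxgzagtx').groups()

('zagtx',)

The regex engine tests alternatives in the order written; an earlier branch that matches wins even if a later one would match more.
With `match`, the pattern is implicitly anchored at the beginning.
The match spans [0:5] → 'zagtx'.
Captured: group 1 = 'zagtx'.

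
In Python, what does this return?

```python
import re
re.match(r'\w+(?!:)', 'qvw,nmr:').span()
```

(0, 3)

Because the assertion is negative and zero-width, positions next to the forbidden text are skipped.
`re.match` won't scan ahead — the pattern has to work from the very first character.
The match spans [0:3] → 'qvw'.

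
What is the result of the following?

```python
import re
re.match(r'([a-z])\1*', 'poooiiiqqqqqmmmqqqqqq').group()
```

'p'

`\1` is not a pattern — it's the concrete string captured by group 1, re-applied verbatim.
With `match`, the pattern is implicitly anchored at the beginning.
The match spans [0:1] → 'p'.
Captured: group 1 = 'p'.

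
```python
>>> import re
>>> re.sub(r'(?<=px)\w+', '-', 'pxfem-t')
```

The lookaround is zero-width — it requires the adjacent text to match without consuming it, so the asserted text isn't part of the match.
Each match is replaced by '-'.

'px--t'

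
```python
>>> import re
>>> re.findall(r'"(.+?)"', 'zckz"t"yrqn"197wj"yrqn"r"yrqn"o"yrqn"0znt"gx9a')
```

['t', '197wj', 'r', 'o', '0znt']

With a single group, `findall` returns only what that group captured — 5 items.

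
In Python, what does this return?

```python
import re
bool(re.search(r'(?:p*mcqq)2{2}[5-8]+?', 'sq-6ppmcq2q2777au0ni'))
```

Here the pattern never matches, so the call returns None, and `bool(None)` is False.

False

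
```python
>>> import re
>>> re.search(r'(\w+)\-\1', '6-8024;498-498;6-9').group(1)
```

'498'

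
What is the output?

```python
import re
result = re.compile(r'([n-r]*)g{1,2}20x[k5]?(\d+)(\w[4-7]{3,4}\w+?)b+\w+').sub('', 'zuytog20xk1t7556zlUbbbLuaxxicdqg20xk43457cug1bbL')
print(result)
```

zuyt

This matches zero or more of a character in [n-r] (captured); then 1 to 2 of a literal 'g', then the literal '20x', then optionally one of [k5]; then one or more of a digit (captured); then a word character, then 3 to 4 of a character in [4-7], then one or more of a word character (lazy) (captured); then one or more of the literal 'b', then one or more of a word character.
Matches: at [4:48] → 'og20xk1t7556zlUbbbLuaxxicdqg20xk43457cug1bbL'.
`sub` substitutes '' at each match site.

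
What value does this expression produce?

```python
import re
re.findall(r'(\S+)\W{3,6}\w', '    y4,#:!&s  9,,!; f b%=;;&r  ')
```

['y4,#', '9,,', 'b%=']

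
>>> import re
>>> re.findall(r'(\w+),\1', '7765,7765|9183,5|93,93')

['7765', '93']

After group 1 captures some text, `\1` only succeeds where that same text appears again.
With a single group, `findall` returns only what that group captured — 2 items.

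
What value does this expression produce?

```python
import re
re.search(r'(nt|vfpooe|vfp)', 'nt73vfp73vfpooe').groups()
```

('nt',)

The match spans [0:2] → 'nt'.
Captured: group 1 = 'nt'.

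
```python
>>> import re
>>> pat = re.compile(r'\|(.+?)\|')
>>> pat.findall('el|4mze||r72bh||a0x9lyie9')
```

With the lazy modifier that quantifier settles for the fewest repetitions that let the rest of the pattern succeed (the atoms after it are unaffected and can still be greedy).
Matches: at [2:8] match '|4mze|', group 1 = '4mze'; at [8:15] match '|r72bh|', group 1 = 'r72bh'.
One capturing group, so `findall` returns just the captured substring from each match — 2 in all.

['4mze', 'r72bh']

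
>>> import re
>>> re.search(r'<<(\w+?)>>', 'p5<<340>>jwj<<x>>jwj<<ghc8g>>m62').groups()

The match spans [2:9] → '<<340>>'.
Captured: group 1 = '340'.

('340',)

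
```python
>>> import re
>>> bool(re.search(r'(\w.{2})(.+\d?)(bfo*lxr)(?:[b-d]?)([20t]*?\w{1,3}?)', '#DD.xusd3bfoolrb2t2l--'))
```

Here the pattern never matches, so the call returns None, and `bool(None)` is False.

False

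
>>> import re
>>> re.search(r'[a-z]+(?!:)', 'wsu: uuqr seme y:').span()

(0, 2)

Because the assertion is negative and zero-width, positions next to the forbidden text are skipped.
The match spans [0:2] → 'ws'.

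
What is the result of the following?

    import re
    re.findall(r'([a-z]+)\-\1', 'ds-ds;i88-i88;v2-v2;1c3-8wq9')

The backreference `\1` re-matches whatever the first group consumed, character for character.
Matches: at [0:5] match 'ds-ds', group 1 = 'ds'.
`findall` collects group 1 from the one match (1 total).

['ds']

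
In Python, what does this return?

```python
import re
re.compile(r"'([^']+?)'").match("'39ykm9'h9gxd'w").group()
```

"'39ykm9'"

`re.match` won't scan ahead — the pattern has to work from the very first character.
The match spans [0:8] → "'39ykm9'".
Captured: group 1 = '39ykm9'.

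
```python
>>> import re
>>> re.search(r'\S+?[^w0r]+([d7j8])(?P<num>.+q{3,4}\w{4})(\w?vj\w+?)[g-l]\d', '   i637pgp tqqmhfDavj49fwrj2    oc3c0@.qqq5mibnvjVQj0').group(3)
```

'nvjVQ'

The match spans [3:53] → 'i637pgp tqqmhfDavj49fwrj2    oc3c0@.qqq5mibnvjVQj0'.
Captured: group 1 = 'j', group 2 = '49fwrj2    oc3c0@.qqq5mib', group 3 = 'nvjVQ'.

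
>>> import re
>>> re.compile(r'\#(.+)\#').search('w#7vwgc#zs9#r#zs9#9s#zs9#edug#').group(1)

'7vwgc#zs9#r#zs9#9s#zs9#edug'

Unlike `match`, `search` isn't anchored — it looks for the pattern anywhere in the string.
The match spans [1:30] → '#7vwgc#zs9#r#zs9#9s#zs9#edug#'.
Captured: group 1 = '7vwgc#zs9#r#zs9#9s#zs9#edug'.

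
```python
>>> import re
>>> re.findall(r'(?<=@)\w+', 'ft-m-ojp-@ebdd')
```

['ebdd']

Lookahead/lookbehind check context without consuming it, so the matched span excludes the asserted characters.
Scanning left to right: at [10:14] → 'ebdd'.
No capturing groups, so `findall` returns the 1 full match string.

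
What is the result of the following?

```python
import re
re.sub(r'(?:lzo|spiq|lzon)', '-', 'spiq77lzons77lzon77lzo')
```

'-77-ns77-n77-'

Branches in `(...|...)` are attempted left-to-right; the first branch that allows the whole pattern to succeed is taken.
Every occurrence is swapped for '-'.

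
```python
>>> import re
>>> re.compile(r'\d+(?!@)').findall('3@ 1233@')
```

['123']

A negative assertion filters positions out without eating any characters.
No capturing groups, so `findall` returns the 1 full match string.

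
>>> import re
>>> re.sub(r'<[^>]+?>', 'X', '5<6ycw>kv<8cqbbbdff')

'5Xkv<8cqbbbdff'

`sub` substitutes 'X' at each match site.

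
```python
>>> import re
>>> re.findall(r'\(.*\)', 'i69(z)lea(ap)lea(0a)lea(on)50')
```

['(z)lea(ap)lea(0a)lea(on)']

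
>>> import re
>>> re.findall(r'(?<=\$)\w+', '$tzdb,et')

['tzdb']

The `(?=…)`/`(?<=…)` assertion just peeks at neighbouring text; it doesn't advance the match position.
Since nothing is captured, `findall` lists the 1 matched substring directly.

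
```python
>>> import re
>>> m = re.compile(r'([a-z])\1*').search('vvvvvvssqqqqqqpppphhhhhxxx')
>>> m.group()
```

'vvvvvv'

The backreference `\1` re-matches whatever the first group consumed, character for character.
Unlike `match`, `search` isn't anchored — it looks for the pattern anywhere in the string.
The match spans [0:6] → 'vvvvvv'.
Captured: group 1 = 'v'.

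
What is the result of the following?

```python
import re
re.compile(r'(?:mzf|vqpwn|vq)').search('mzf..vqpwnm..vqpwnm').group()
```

'mzf'

The match spans [0:3] → 'mzf'.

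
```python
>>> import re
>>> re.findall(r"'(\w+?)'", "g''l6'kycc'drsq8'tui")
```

`findall` collects group 1 from each match (2 total).

['l6', 'drsq8']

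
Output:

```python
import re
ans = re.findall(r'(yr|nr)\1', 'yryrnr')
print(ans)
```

`\1` is not a pattern — it's the concrete string captured by group 1, re-applied verbatim.
One capturing group, so `findall` returns just the captured substring from the one match — 1 in all.

['yr']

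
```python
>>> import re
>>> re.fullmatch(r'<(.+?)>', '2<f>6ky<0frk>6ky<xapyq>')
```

None

`re.fullmatch` is like wrapping the pattern in `^…$` (in single-line mode).
Here the string isn't matched end-to-end, so the call returns None.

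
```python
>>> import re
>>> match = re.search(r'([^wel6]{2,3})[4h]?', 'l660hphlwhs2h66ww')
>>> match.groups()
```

('0hp',)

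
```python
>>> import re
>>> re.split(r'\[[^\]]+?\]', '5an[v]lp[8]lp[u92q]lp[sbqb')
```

Matches to split on: at [3:6] → '[v]'; at [8:11] → '[8]'; at [13:19] → '[u92q]'.
`split` removes every match and returns the 4 fragments in between.

['5an', 'lp', 'lp', 'lp[sbqb']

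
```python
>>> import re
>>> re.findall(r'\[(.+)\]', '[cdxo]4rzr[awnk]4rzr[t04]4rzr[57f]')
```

Scanning left to right: at [0:34] match '[cdxo]4rzr[awnk]4rzr[t04]4rzr[57f]', group 1 = 'cdxo]4rzr[awnk]4rzr[t04]4rzr[57f'.
One capturing group, so `findall` returns just the captured substring from the one match — 1 in all.

['cdxo]4rzr[awnk]4rzr[t04]4rzr[57f']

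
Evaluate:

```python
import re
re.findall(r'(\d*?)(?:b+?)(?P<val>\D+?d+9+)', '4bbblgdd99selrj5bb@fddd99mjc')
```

[('4', 'bblgdd99'), ('5', 'b@fddd99')]

Pattern: zero or more of a digit (lazy) (captured); then one or more of a literal 'b' (lazy) (non-capturing group); then one or more of a non-digit (lazy), then one or more of a literal 'd', then one or more of the literal '9' (captured as 'val').
Lazy quantifiers expand one character at a time until the remainder of the pattern can match.
Matches: at [0:10] match '4bbblgdd99', groups = ('4', 'bblgdd99'); at [15:25] match '5bb@fddd99', groups = ('5', 'b@fddd99').
Multiple groups make `findall` return tuples — one 2-tuple for each match.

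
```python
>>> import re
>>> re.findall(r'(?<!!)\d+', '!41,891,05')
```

The negative lookaround is zero-width — it rules out positions where the adjacent text would match, without consuming anything.
With no groups in the pattern, `findall` gives back each whole match — 3 here.

['1', '891', '05']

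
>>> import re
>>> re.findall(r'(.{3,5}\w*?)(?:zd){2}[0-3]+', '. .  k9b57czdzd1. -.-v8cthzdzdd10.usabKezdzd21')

Pattern: 3 to 5 of any character, then zero or more of a word character (lazy) (captured); then the literal 'zd' repeated 2 times, then one or more of a character in [0-3].
Scanning left to right: at [0:16] match '. .  k9b57czdzd1', group 1 = '. .  k9b57c'; at [29:46] match 'dd10.usabKezdzd21', group 1 = 'dd10.usabKe'.
One capturing group, so `findall` returns just the captured substring from each match — 2 in all.

['. .  k9b57c', 'dd10.usabKe']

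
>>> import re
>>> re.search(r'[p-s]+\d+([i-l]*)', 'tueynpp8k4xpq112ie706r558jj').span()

(5, 9)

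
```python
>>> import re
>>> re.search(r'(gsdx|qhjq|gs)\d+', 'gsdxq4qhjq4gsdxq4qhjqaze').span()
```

(6, 11)

The match spans [6:11] → 'qhjq4'.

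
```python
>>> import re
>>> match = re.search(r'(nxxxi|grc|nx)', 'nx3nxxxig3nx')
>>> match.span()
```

(0, 2)

The match spans [0:2] → 'nx'.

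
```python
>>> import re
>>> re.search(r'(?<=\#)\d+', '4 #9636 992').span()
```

The `(?=…)`/`(?<=…)` assertion just peeks at neighbouring text; it doesn't advance the match position.
`re.search` scans for the first position where the pattern succeeds.
The match spans [3:7] → '9636'.

(3, 7)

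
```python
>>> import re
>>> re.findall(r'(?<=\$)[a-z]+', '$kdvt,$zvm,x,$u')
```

['kdvt', 'zvm', 'u']

The lookaround is zero-width — it requires the adjacent text to match without consuming it, so the asserted text isn't part of the match.
`findall` yields the raw match text (3 of them) because the pattern has no groups.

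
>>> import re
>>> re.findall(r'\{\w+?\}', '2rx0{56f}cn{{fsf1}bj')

['{56f}', '{fsf1}']

Scanning left to right: at [4:9] → '{56f}'; at [12:18] → '{fsf1}'.
With no groups in the pattern, `findall` gives back each whole match — 2 here.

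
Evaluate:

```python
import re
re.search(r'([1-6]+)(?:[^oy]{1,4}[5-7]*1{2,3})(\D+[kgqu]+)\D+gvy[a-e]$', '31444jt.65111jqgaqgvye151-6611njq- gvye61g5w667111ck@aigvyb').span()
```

Pattern: one or more of a character in [1-6] (captured); then 1 to 4 of any character except [oy], then zero or more of a character in [5-7], then 2 to 3 of a literal '1' (non-capturing group); then one or more of a non-digit, then one or more of one of [kgqu] (captured); then one or more of a non-digit, then the literal 'gvy', then a character in [a-e]; then anchored at the end.
The match spans [39:59] → '61g5w667111ck@aigvyb'.

(39, 59)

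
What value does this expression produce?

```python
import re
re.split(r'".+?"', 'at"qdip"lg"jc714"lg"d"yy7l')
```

['at', 'lg', 'lg', 'yy7l']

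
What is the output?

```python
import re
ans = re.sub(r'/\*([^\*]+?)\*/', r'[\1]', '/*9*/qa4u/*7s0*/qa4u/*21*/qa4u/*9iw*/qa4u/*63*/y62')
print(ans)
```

[9]qa4u[7s0]qa4u[21]qa4u[9iw]qa4u[63]y62

Matches: at [0:5] → '/*9*/'; at [9:16] → '/*7s0*/'; at [20:26] → '/*21*/'; at [30:37] → '/*9iw*/'; at [41:47] → '/*63*/'.
Each match is replaced using the text its own group 1 captured.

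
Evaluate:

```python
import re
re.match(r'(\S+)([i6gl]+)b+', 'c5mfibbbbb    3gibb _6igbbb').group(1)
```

The match spans [0:10] → 'c5mfibbbbb'.
Captured: group 1 = 'c5mf', group 2 = 'i'.

'c5mf'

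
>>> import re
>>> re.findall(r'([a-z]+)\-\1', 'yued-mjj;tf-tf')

['tf']

The backreference `\1` re-matches whatever the first group consumed, character for character.
Scanning left to right: at [9:14] match 'tf-tf', group 1 = 'tf'.
With a single group, `findall` returns only what that group captured — 1 item.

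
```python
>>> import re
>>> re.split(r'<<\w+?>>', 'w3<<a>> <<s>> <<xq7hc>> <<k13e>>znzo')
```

['w3', ' ', ' ', ' ', 'znzo']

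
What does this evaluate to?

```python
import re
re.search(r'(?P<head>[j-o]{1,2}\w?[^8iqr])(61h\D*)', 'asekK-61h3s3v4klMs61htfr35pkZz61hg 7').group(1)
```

'kK-'

This matches 1 to 2 of a character in [j-o], then optionally a word character, then any character except [8iqr] (captured as 'head'); then the literal '61h', then zero or more of a non-digit (captured).
Unlike `match`, `search` isn't anchored — it looks for the pattern anywhere in the string.
The match spans [3:9] → 'kK-61h'.
Captured: group 1 = 'kK-', group 2 = '61h'.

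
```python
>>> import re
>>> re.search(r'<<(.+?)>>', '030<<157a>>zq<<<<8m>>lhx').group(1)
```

The match spans [3:11] → '<<157a>>'.
Captured: group 1 = '157a'.

'157a'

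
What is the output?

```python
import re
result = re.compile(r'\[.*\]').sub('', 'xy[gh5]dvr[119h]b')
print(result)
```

Matches: at [2:16] → '[gh5]dvr[119h]'.
Each match is replaced by ''.

xyb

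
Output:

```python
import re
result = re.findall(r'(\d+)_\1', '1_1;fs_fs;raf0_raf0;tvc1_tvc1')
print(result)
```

['1']

A backreference is literal: `\1` must see the identical characters the first group matched.
Matches: at [0:3] match '1_1', group 1 = '1'.
With a single group, `findall` returns only what that group captured — 1 item.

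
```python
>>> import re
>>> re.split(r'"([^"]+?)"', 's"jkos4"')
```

Matches to split on: at [1:8] → '"jkos4"'.
Because the pattern has a capturing group, `split` also inserts each captured text between the pieces.

['s', 'jkos4', '']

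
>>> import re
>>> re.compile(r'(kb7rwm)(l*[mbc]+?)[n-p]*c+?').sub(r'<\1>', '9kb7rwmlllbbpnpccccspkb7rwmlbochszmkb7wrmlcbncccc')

'9<kb7rwm>cccsp<kb7rwm>hszmkb7wrmlcbncccc'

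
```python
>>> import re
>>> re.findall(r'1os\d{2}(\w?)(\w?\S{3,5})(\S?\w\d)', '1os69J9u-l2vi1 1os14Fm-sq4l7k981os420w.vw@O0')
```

[('J', '9u-l2v', 'i1'), ('F', 'm-sq4l', '7k9'), ('0', 'w.vw@', 'O0')]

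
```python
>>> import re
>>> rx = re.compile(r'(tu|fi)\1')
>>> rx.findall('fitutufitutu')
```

After group 1 captures some text, `\1` only succeeds where that same text appears again.
Walking the string: at [2:6] match 'tutu', group 1 = 'tu'; at [8:12] match 'tutu', group 1 = 'tu'.
Because there's exactly one group, `findall` drops the full match and keeps group 1 from each hit.

['tu', 'tu']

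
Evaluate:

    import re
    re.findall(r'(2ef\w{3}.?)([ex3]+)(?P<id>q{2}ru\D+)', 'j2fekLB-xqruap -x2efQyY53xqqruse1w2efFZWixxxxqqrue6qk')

With 3 capturing groups, `findall` returns a 3-tuple per match.

[('2efQyY5', '3x', 'qqruse'), ('2efFZWi', 'xxxx', 'qqrue')]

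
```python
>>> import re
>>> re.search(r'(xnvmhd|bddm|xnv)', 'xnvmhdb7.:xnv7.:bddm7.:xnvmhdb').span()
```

Alternation tries branches left to right and keeps the first one that lets the overall match succeed at that position.
`search` walks the string left to right and returns the first match it finds.
The match spans [0:6] → 'xnvmhd'.
Captured: group 1 = 'xnvmhd'.

(0, 6)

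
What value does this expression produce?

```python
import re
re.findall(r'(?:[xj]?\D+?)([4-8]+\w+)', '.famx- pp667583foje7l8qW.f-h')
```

['667583foje7l8qW']

This matches optionally one of [xj], then one or more of a non-digit (lazy) (non-capturing group); then one or more of a character in [4-8], then one or more of a word character (captured).
Scanning left to right: at [0:24] match '.famx- pp667583foje7l8qW', group 1 = '667583foje7l8qW'.
With a single group, `findall` returns only what that group captured — 1 item.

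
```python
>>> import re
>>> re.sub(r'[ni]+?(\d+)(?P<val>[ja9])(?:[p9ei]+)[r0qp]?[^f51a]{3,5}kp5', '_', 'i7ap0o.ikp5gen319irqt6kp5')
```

'_ge_'

`sub` substitutes '_' at each match site.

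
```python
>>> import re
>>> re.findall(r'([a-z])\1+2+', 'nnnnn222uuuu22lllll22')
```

The backreference `\1` re-matches whatever the first group consumed, character for character.
Matches: at [0:8] match 'nnnnn222', group 1 = 'n'; at [8:14] match 'uuuu22', group 1 = 'u'; at [14:21] match 'lllll22', group 1 = 'l'.
One capturing group, so `findall` returns just the captured substring from each match — 3 in all.

['n', 'u', 'l']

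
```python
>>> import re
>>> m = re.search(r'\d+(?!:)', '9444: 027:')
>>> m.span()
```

A negative assertion filters positions out without eating any characters.
Unlike `match`, `search` isn't anchored — it looks for the pattern anywhere in the string.
The match spans [0:3] → '944'.

(0, 3)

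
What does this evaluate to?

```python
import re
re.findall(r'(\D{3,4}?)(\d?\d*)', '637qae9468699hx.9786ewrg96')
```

[('qae', '9468699'), ('hx.', '9786'), ('ewr', '')]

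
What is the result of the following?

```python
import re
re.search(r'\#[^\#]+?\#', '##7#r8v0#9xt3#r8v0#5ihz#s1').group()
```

'#7#'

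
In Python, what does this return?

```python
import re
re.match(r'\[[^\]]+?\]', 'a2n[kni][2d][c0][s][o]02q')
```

With `match`, the pattern is implicitly anchored at the beginning.
Here the string doesn't start with a match, so the call returns None.

None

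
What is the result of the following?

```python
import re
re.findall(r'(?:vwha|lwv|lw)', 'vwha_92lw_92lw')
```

['vwha', 'lw', 'lw']

Walking the string: at [0:4] → 'vwha'; at [7:9] → 'lw'; at [12:14] → 'lw'.
`findall` yields the raw match text (3 of them) because the pattern has no groups.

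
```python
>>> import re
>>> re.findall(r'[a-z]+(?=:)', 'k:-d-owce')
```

['k']

The lookaround is zero-width — it requires the adjacent text to match without consuming it, so the asserted text isn't part of the match.
With no groups in the pattern, `findall` gives back each whole match — 1 here.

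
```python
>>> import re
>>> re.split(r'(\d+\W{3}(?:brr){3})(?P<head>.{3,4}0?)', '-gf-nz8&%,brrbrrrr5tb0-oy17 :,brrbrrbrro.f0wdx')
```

Pattern: one or more of a digit, then exactly 3 of a non-word character, then the literal 'brr' repeated 3 times (captured); then 3 to 4 of any character, then optionally a literal '0' (captured as 'head').
Matches to split on: at [25:43] → '17 :,brrbrrbrro.f0'.
Because the pattern has a capturing group, `split` also inserts each captured text between the pieces.

['-gf-nz8&%,brrbrrrr5tb0-oy', '17 :,brrbrrbrr', 'o.f0', 'wdx']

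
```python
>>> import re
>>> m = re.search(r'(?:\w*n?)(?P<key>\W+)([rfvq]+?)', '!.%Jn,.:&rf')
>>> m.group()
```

'Jn,.:&r'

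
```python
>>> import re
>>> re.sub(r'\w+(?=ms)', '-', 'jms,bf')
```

The positive lookaround only admits positions where the adjacent text matches; those characters stay outside the span.
Each match is replaced by '-'.

'-ms,bf'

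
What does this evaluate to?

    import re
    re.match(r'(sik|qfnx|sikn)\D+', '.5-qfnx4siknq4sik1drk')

`re.match` won't scan ahead — the pattern has to work from the very first character.
Here the string doesn't start with a match, so the call returns None.

None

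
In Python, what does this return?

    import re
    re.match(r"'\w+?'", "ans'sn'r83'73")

None

`re.match` only tries the pattern at the start of the string.
Here the string doesn't start with a match, so the call returns None.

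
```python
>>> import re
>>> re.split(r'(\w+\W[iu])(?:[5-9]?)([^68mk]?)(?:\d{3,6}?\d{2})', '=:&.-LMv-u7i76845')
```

['=:&.-', 'LMv-u', 'i', '']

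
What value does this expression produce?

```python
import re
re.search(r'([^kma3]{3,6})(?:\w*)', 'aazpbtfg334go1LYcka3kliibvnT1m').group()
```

This matches 3 to 6 of any character except [kma3] (captured); then zero or more of a word character (non-capturing group).
`search` walks the string left to right and returns the first match it finds.
The match spans [2:30] → 'zpbtfg334go1LYcka3kliibvnT1m'.
Captured: group 1 = 'zpbtfg'.

'zpbtfg334go1LYcka3kliibvnT1m'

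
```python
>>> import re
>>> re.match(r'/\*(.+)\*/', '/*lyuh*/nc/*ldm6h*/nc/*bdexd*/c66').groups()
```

('lyuh*/nc/*ldm6h*/nc/*bdexd',)

The match spans [0:30] → '/*lyuh*/nc/*ldm6h*/nc/*bdexd*/'.
Captured: group 1 = 'lyuh*/nc/*ldm6h*/nc/*bdexd'.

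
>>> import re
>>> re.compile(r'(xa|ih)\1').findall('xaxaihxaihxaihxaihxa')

`\1` has to match the exact text group 1 already captured.
One capturing group, so `findall` returns just the captured substring from the one match — 1 in all.

['xa']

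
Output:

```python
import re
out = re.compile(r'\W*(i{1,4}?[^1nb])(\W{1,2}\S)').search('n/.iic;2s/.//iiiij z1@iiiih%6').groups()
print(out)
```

('iic', ';2')

This matches zero or more of a non-word character; then 1 to 4 of a literal 'i' (lazy), then any character except [1nb] (captured); then 1 to 2 of a non-word character, then a non-whitespace character (captured).
`re.search` tries every starting position until one works.
The match spans [1:8] → '/.iic;2'.
Captured: group 1 = 'iic', group 2 = ';2'.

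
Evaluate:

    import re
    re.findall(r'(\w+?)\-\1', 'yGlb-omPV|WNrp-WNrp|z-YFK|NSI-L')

['WNrp']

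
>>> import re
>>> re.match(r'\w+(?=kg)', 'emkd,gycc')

None

`match` is anchored at position 0; if the pattern doesn't fit there, it returns None.
Here position 0 doesn't satisfy it, so the call returns None.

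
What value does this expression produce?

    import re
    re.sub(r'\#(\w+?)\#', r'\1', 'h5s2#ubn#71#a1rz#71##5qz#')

Matches: at [4:9] → '#ubn#'; at [11:17] → '#a1rz#'; at [20:25] → '#5qz#'.
`\1` in the replacement pulls in group 1's text for each match.

'h5s2ubn71a1rz71#5qz'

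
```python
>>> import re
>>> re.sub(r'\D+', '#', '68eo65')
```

'68#65'

This matches one or more of a non-digit.
Matches: at [2:4] → 'eo'.
`sub` substitutes '#' at each match site.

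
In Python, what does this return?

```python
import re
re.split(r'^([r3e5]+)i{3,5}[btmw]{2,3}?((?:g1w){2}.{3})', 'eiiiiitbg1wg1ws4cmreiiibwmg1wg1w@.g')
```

['', 'e', 'g1wg1ws4c', 'mreiiibwmg1wg1w@.g']

The pattern matches anchored at the start of the string; then one or more of one of [r3e5] (captured); then 3 to 5 of the literal 'i', then 2 to 3 of one of [btmw] (lazy); then the literal 'g1w' repeated 2 times, then exactly 3 of any character (captured).
With a capturing group present, the delimiter's captured portion is kept in the result list.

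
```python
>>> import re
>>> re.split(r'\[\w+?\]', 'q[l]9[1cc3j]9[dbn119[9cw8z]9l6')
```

['q', '9', '9[dbn119', '9l6']

Matches to split on: at [1:4] → '[l]'; at [5:12] → '[1cc3j]'; at [20:27] → '[9cw8z]'.
Each match becomes a cut point; 4 segments remain.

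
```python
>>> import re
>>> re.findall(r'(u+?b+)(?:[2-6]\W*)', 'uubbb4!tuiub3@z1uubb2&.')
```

['uubbb', 'ub', 'uubb']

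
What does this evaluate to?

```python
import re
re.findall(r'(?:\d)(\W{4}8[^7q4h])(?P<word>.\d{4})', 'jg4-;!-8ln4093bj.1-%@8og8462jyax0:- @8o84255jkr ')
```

The pattern matches a digit (non-capturing group); then exactly 4 of a non-word character, then a literal '8', then any character except [7q4h] (captured); then any character, then exactly 4 of a digit (captured as 'word').
Matches: at [2:14] match '4-;!-8ln4093', groups = ('-;!-8l', 'n4093'); at [32:44] match '0:- @8o84255', groups = (':- @8o', '84255').
`findall` packs the 2 group values into a tuple for every match.

[('-;!-8l', 'n4093'), (':- @8o', '84255')]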